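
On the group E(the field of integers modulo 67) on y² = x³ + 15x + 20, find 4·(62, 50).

(28, 9)

Write Q = (62, 50).
Repeated addition: build up to 4Q.
2Q: tangent at (62, 50): λ = (3·62² + 15)/(2·50) ≡ 23/33. 33⁻¹ ≡ 65 (mod 67), so λ ≡ 23·65 ≡ 21.
  x = λ² - 62 - 62 = 441 - 124 ≡ 49; y = λ·(62 - 49) - 50 ≡ 22. → (49, 22)
3Q: (49, 22) + (62, 50). λ = (50 - 22)/(62 - 49) ≡ 28/13 mod 67. 13⁻¹ ≡ 31 (mod 67), so λ ≡ 64.
  x = λ² - 49 - 62 = 4096 - 111 ≡ 32; y = λ·(49 - 32) - 22 ≡ 61. → (32, 61)
4Q: (32, 61) + (62, 50). λ = (50 - 61)/(62 - 32) ≡ 56/30 mod 67. 30⁻¹ ≡ 38 (mod 67), so λ ≡ 51.
  x = λ² - 32 - 62 = 2601 - 94 ≡ 28; y = λ·(32 - 28) - 61 ≡ 9. → (28, 9)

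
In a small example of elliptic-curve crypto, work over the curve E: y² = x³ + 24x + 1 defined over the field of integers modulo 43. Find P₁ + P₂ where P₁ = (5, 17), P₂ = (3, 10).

(5, 17) + (3, 10). λ = (10 - 17)/(3 - 5) ≡ 36/41 mod 43. 41⁻¹ ≡ 21 (mod 43), so λ ≡ 25.
  x = λ² - 5 - 3 = 625 - 8 ≡ 15; y = λ·(5 - 15) - 17 ≡ 34. → (15, 34)

(15, 34)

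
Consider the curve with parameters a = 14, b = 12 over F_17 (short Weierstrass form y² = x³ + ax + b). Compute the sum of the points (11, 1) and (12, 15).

(11, 1) + (12, 15). λ = (15 - 1)/(12 - 11) ≡ 14/1 mod 17. 1⁻¹ ≡ 1 (mod 17), so λ ≡ 14.
  x = λ² - 11 - 12 = 196 - 23 ≡ 3; y = λ·(11 - 3) - 1 ≡ 9. → (3, 9)

(3, 9)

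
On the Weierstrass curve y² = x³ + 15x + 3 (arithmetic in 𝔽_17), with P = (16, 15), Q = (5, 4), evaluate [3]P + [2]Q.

First 3P:
Repeated addition: build up to 3P.
2P: tangent at (16, 15): λ = (3·16² + 15)/(2·15) ≡ 1/13. 13⁻¹ ≡ 4 (mod 17), so λ ≡ 1·4 ≡ 4.
  x = λ² - 16 - 16 = 16 - 32 ≡ 1; y = λ·(16 - 1) - 15 ≡ 11. → (1, 11)
3P: (1, 11) + (16, 15). λ = (15 - 11)/(16 - 1) ≡ 4/15 mod 17. 15⁻¹ ≡ 8 (mod 17) since 15·8 = 120 ≡ 1, so λ ≡ 15.
  x = λ² - 1 - 16 = 225 - 17 ≡ 4; y = λ·(1 - 4) - 11 ≡ 12. → (4, 12)
3P = (4, 12).
Next 2Q:
Repeated addition: build up to 2Q.
2Q: tangent at (5, 4): λ = (3·5² + 15)/(2·4) ≡ 5/8. 8⁻¹ ≡ 15 (mod 17), so λ ≡ 5·15 ≡ 7.
  x = λ² - 5 - 5 = 49 - 10 ≡ 5; y = λ·(5 - 5) - 4 ≡ 13. → (5, 13)
2Q = (5, 13).
Finally 3P + 2Q:
(4, 12) + (5, 13). λ = (13 - 12)/(5 - 4) ≡ 1/1 mod 17. 1⁻¹ ≡ 1 (mod 17), so λ ≡ 1.
  x = λ² - 4 - 5 = 1 - 9 ≡ 9; y = λ·(4 - 9) - 12 ≡ 0. → (9, 0)

(9, 0)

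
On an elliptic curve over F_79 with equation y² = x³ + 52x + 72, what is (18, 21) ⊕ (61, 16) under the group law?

(18, 21) + (61, 16). λ = (16 - 21)/(61 - 18) ≡ 74/43 mod 79. 43⁻¹ ≡ 68 (mod 79), so λ ≡ 55.
  x = λ² - 18 - 61 = 3025 - 79 ≡ 23; y = λ·(18 - 23) - 21 ≡ 20. → (23, 20)

(23, 20)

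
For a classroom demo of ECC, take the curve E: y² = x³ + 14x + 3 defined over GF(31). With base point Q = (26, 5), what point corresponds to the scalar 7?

(17, 16)

Double-and-add on 7 = (111)₂. Start with Q = (26, 5) for the leading 1-bit.
double: tangent at (26, 5): λ = (3·26² + 14)/(2·5) ≡ 27/10. 10⁻¹ ≡ 28 (mod 31), so λ ≡ 27·28 ≡ 12.
  x = λ² - 26 - 26 = 144 - 52 ≡ 30; y = λ·(26 - 30) - 5 ≡ 9. → (30, 9)
add Q: (30, 9) + (26, 5). λ = (5 - 9)/(26 - 30) ≡ 27/27 mod 31. 27⁻¹ ≡ 23 (mod 31), so λ ≡ 1.
  x = λ² - 30 - 26 = 1 - 56 ≡ 7; y = λ·(30 - 7) - 9 ≡ 14. → (7, 14)
double: tangent at (7, 14): λ = (3·7² + 14)/(2·14) ≡ 6/28. 28⁻¹ ≡ 10 (mod 31) since 28·10 = 280 ≡ 1, so λ ≡ 6·10 ≡ 29.
  x = λ² - 7 - 7 = 841 - 14 ≡ 21; y = λ·(7 - 21) - 14 ≡ 14. → (21, 14)
add Q: (21, 14) + (26, 5). λ = (5 - 14)/(26 - 21) ≡ 22/5 mod 31. 5⁻¹ ≡ 25 (mod 31), so λ ≡ 23.
  x = λ² - 21 - 26 = 529 - 47 ≡ 17; y = λ·(21 - 17) - 14 ≡ 16. → (17, 16)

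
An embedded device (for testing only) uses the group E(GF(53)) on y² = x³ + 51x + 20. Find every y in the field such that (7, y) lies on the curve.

x³ + 51x + 20 = 720 ≡ 31 (mod 53).
31 is a non-residue mod 53; no y exists.

none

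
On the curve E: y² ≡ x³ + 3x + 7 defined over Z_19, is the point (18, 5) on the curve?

y² = 5² ≡ 6; x³ + 3x + 7 = 5893 ≡ 3 (mod 19). 6 ≠ 3.

no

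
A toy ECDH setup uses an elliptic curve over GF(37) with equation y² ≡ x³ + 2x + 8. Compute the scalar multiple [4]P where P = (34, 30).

Repeated addition: build up to 4P.
2P: tangent at (34, 30): λ = (3·34² + 2)/(2·30) ≡ 29/23. 23⁻¹ ≡ 29 (mod 37), so λ ≡ 29·29 ≡ 27.
  x = λ² - 34 - 34 = 729 - 68 ≡ 32; y = λ·(34 - 32) - 30 ≡ 24. → (32, 24)
3P: (32, 24) + (34, 30). λ = (30 - 24)/(34 - 32) ≡ 6/2 mod 37. 2⁻¹ ≡ 19 (mod 37), so λ ≡ 3.
  x = λ² - 32 - 34 = 9 - 66 ≡ 17; y = λ·(32 - 17) - 24 ≡ 21. → (17, 21)
4P: (17, 21) + (34, 30). λ = (30 - 21)/(34 - 17) ≡ 9/17 mod 37. 17⁻¹ ≡ 24 (mod 37), so λ ≡ 31.
  x = λ² - 17 - 34 = 961 - 51 ≡ 22; y = λ·(17 - 22) - 21 ≡ 9. → (22, 9)

(22, 9)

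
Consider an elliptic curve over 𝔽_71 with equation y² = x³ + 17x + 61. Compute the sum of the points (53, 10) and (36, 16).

(53, 10) + (36, 16). λ = (16 - 10)/(36 - 53) ≡ 6/54 mod 71. 54⁻¹ ≡ 25 (mod 71) since 54·25 = 1350 ≡ 1, so λ ≡ 8.
  x = λ² - 53 - 36 = 64 - 89 ≡ 46; y = λ·(53 - 46) - 10 ≡ 46. → (46, 46)

(46, 46)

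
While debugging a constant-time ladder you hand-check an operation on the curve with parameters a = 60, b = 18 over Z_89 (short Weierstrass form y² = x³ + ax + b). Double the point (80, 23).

tangent at (80, 23): λ = (3·80² + 60)/(2·23) ≡ 36/46. 46⁻¹ ≡ 60 (mod 89), so λ ≡ 36·60 ≡ 24.
  x = λ² - 80 - 80 = 576 - 160 ≡ 60; y = λ·(80 - 60) - 23 ≡ 12. → (60, 12)

(60, 12)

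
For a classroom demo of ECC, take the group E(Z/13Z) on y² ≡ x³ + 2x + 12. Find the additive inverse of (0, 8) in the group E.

(0, 5)

-(0, 8) = (0, -8 mod 13) = (0, 5).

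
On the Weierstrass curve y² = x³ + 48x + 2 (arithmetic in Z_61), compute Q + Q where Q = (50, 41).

tangent at (50, 41): λ = (3·50² + 48)/(2·41) ≡ 45/21. 21⁻¹ ≡ 32 (mod 61) since 21·32 = 672 ≡ 1, so λ ≡ 45·32 ≡ 37.
  x = λ² - 50 - 50 = 1369 - 100 ≡ 49; y = λ·(50 - 49) - 41 ≡ 57. → (49, 57)

(49, 57)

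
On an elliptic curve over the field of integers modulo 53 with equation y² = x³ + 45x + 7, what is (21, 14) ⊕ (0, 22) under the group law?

(42, 47)

(21, 14) + (0, 22). λ = (22 - 14)/(0 - 21) ≡ 8/32 mod 53. 32⁻¹ ≡ 5 (mod 53) since 32·5 = 160 ≡ 1, so λ ≡ 40.
  x = λ² - 21 - 0 = 1600 - 21 ≡ 42; y = λ·(21 - 42) - 14 ≡ 47. → (42, 47)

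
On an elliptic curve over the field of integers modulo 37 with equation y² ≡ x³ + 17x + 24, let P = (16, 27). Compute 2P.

tangent at (16, 27): λ = (3·16² + 17)/(2·27) ≡ 8/17. 17⁻¹ ≡ 24 (mod 37), so λ ≡ 8·24 ≡ 7.
  x = λ² - 16 - 16 = 49 - 32 ≡ 17; y = λ·(16 - 17) - 27 ≡ 3. → (17, 3)

(17, 3)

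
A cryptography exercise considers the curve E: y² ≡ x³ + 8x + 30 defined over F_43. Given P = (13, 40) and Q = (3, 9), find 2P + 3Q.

First 2P:
Repeated addition: build up to 2P.
2P: tangent at (13, 40): λ = (3·13² + 8)/(2·40) ≡ 42/37. 37⁻¹ ≡ 7 (mod 43), so λ ≡ 42·7 ≡ 36.
  x = λ² - 13 - 13 = 1296 - 26 ≡ 23; y = λ·(13 - 23) - 40 ≡ 30. → (23, 30)
2P = (23, 30).
Next 3Q:
Repeated addition: build up to 3Q.
2Q: tangent at (3, 9): λ = (3·3² + 8)/(2·9) ≡ 35/18. 18⁻¹ ≡ 12 (mod 43), so λ ≡ 35·12 ≡ 33.
  x = λ² - 3 - 3 = 1089 - 6 ≡ 8; y = λ·(3 - 8) - 9 ≡ 41. → (8, 41)
3Q: (8, 41) + (3, 9). λ = (9 - 41)/(3 - 8) ≡ 11/38 mod 43. 38⁻¹ ≡ 17 (mod 43) since 38·17 = 646 ≡ 1, so λ ≡ 15.
  x = λ² - 8 - 3 = 225 - 11 ≡ 42; y = λ·(8 - 42) - 41 ≡ 8. → (42, 8)
3Q = (42, 8).
Finally 2P + 3Q:
(23, 30) + (42, 8). λ = (8 - 30)/(42 - 23) ≡ 21/19 mod 43. 19⁻¹ ≡ 34 (mod 43) since 19·34 = 646 ≡ 1, so λ ≡ 26.
  x = λ² - 23 - 42 = 676 - 65 ≡ 9; y = λ·(23 - 9) - 30 ≡ 33. → (9, 33)

(9, 33)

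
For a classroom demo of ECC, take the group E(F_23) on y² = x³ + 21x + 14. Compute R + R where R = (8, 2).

(15, 22)

tangent at (8, 2): λ = (3·8² + 21)/(2·2) ≡ 6/4. 4⁻¹ ≡ 6 (mod 23), so λ ≡ 6·6 ≡ 13.
  x = λ² - 8 - 8 = 169 - 16 ≡ 15; y = λ·(8 - 15) - 2 ≡ 22. → (15, 22)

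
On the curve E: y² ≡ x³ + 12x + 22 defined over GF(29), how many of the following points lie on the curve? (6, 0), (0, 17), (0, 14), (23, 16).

(6, 0): 0² ≡ 0, rhs ≡ 20 → off.
(0, 17): 17² ≡ 28, rhs ≡ 22 → off.
(0, 14): 14² ≡ 22, rhs ≡ 22 → on.
(23, 16): 16² ≡ 24, rhs ≡ 24 → on.

2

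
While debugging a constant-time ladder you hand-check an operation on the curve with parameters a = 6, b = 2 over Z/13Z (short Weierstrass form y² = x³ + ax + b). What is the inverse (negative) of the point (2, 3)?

(2, 10)

-(2, 3) = (2, -3 mod 13) = (2, 10).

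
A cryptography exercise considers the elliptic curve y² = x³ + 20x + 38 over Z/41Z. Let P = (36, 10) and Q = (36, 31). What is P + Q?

The two points share x = 36 and their y-coordinates satisfy 10 + 31 ≡ 0 (mod 41), so they are inverses. Their sum is O.

O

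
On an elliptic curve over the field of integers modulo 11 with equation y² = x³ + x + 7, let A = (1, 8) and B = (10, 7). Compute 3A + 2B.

(4, 8)

First 3A:
Repeated addition: build up to 3A.
2A: tangent at (1, 8): λ = (3·1² + 1)/(2·8) ≡ 4/5. 5⁻¹ ≡ 9 (mod 11), so λ ≡ 4·9 ≡ 3.
  x = λ² - 1 - 1 = 9 - 2 ≡ 7; y = λ·(1 - 7) - 8 ≡ 7. → (7, 7)
3A: (7, 7) + (1, 8). λ = (8 - 7)/(1 - 7) ≡ 1/5 mod 11. 5⁻¹ ≡ 9 (mod 11), so λ ≡ 9.
  x = λ² - 7 - 1 = 81 - 8 ≡ 7; y = λ·(7 - 7) - 7 ≡ 4. → (7, 4)
3A = (7, 4).
Next 2B:
Repeated addition: build up to 2B.
2B: tangent at (10, 7): λ = (3·10² + 1)/(2·7) ≡ 4/3. 3⁻¹ ≡ 4 (mod 11) since 3·4 = 12 ≡ 1, so λ ≡ 4·4 ≡ 5.
  x = λ² - 10 - 10 = 25 - 20 ≡ 5; y = λ·(10 - 5) - 7 ≡ 7. → (5, 7)
2B = (5, 7).
Finally 3A + 2B:
(7, 4) + (5, 7). λ = (7 - 4)/(5 - 7) ≡ 3/9 mod 11. 9⁻¹ ≡ 5 (mod 11), so λ ≡ 4.
  x = λ² - 7 - 5 = 16 - 12 ≡ 4; y = λ·(7 - 4) - 4 ≡ 8. → (4, 8)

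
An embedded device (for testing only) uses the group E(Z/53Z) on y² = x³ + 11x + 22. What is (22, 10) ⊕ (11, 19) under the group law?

(22, 10) + (11, 19). λ = (19 - 10)/(11 - 22) ≡ 9/42 mod 53. 42⁻¹ ≡ 24 (mod 53), so λ ≡ 4.
  x = λ² - 22 - 11 = 16 - 33 ≡ 36; y = λ·(22 - 36) - 10 ≡ 40. → (36, 40)

(36, 40)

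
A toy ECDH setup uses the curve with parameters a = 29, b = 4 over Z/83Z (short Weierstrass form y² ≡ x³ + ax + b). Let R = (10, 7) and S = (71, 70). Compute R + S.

(9, 9)

(10, 7) + (71, 70). λ = (70 - 7)/(71 - 10) ≡ 63/61 mod 83. 61⁻¹ ≡ 49 (mod 83), so λ ≡ 16.
  x = λ² - 10 - 71 = 256 - 81 ≡ 9; y = λ·(10 - 9) - 7 ≡ 9. → (9, 9)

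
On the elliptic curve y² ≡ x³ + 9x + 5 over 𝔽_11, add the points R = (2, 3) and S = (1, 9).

(2, 3) + (1, 9). λ = (9 - 3)/(1 - 2) ≡ 6/10 mod 11. 10⁻¹ ≡ 10 (mod 11), so λ ≡ 5.
  x = λ² - 2 - 1 = 25 - 3 ≡ 0; y = λ·(2 - 0) - 3 ≡ 7. → (0, 7)

(0, 7)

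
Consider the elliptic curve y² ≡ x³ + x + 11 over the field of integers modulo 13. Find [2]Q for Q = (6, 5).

tangent at (6, 5): λ = (3·6² + 1)/(2·5) ≡ 5/10. 10⁻¹ ≡ 4 (mod 13) since 10·4 = 40 ≡ 1, so λ ≡ 5·4 ≡ 7.
  x = λ² - 6 - 6 = 49 - 12 ≡ 11; y = λ·(6 - 11) - 5 ≡ 12. → (11, 12)

(11, 12)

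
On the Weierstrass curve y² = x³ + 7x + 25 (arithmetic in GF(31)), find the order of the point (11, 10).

4

2P: tangent at (11, 10): λ = (3·11² + 7)/(2·10) ≡ 29/20. 20⁻¹ ≡ 14 (mod 31) since 20·14 = 280 ≡ 1, so λ ≡ 29·14 ≡ 3.
  x = λ² - 11 - 11 = 9 - 22 ≡ 18; y = λ·(11 - 18) - 10 ≡ 0. → (18, 0)
3P: (18, 0) + (11, 10). λ = (10 - 0)/(11 - 18) ≡ 10/24 mod 31. 24⁻¹ ≡ 22 (mod 31), so λ ≡ 3.
  x = λ² - 18 - 11 = 9 - 29 ≡ 11; y = λ·(18 - 11) - 0 ≡ 21. → (11, 21)
4P: (11, 21) + (11, 10): same x and y₁ ≡ -y₂, so the sum is ∞.
4P = ∞, so the order is 4.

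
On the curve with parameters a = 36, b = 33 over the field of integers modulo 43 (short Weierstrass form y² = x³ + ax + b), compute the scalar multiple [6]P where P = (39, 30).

Double-and-add on 6 = (110)₂. Start with P = (39, 30) for the leading 1-bit.
double: tangent at (39, 30): λ = (3·39² + 36)/(2·30) ≡ 41/17. 17⁻¹ ≡ 38 (mod 43) since 17·38 = 646 ≡ 1, so λ ≡ 41·38 ≡ 10.
  x = λ² - 39 - 39 = 100 - 78 ≡ 22; y = λ·(39 - 22) - 30 ≡ 11. → (22, 11)
add P: (22, 11) + (39, 30). λ = (30 - 11)/(39 - 22) ≡ 19/17 mod 43. 17⁻¹ ≡ 38 (mod 43), so λ ≡ 34.
  x = λ² - 22 - 39 = 1156 - 61 ≡ 20; y = λ·(22 - 20) - 11 ≡ 14. → (20, 14)
double: tangent at (20, 14): λ = (3·20² + 36)/(2·14) ≡ 32/28. 28⁻¹ ≡ 20 (mod 43) since 28·20 = 560 ≡ 1, so λ ≡ 32·20 ≡ 38.
  x = λ² - 20 - 20 = 1444 - 40 ≡ 28; y = λ·(20 - 28) - 14 ≡ 26. → (28, 26)

(28, 26)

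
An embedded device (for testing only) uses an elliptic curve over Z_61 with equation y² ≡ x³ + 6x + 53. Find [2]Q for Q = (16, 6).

(26, 20)

tangent at (16, 6): λ = (3·16² + 6)/(2·6) ≡ 42/12. 12⁻¹ ≡ 56 (mod 61), so λ ≡ 42·56 ≡ 34.
  x = λ² - 16 - 16 = 1156 - 32 ≡ 26; y = λ·(16 - 26) - 6 ≡ 20. → (26, 20)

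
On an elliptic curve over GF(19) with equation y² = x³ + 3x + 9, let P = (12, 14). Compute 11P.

(4, 3)

Double-and-add on 11 = (1011)₂. Start with P = (12, 14) for the leading 1-bit.
double: tangent at (12, 14): λ = (3·12² + 3)/(2·14) ≡ 17/9. 9⁻¹ ≡ 17 (mod 19), so λ ≡ 17·17 ≡ 4.
  x = λ² - 12 - 12 = 16 - 24 ≡ 11; y = λ·(12 - 11) - 14 ≡ 9. → (11, 9)
double: tangent at (11, 9): λ = (3·11² + 3)/(2·9) ≡ 5/18. 18⁻¹ ≡ 18 (mod 19) since 18·18 = 324 ≡ 1, so λ ≡ 5·18 ≡ 14.
  x = λ² - 11 - 11 = 196 - 22 ≡ 3; y = λ·(11 - 3) - 9 ≡ 8. → (3, 8)
add P: (3, 8) + (12, 14). λ = (14 - 8)/(12 - 3) ≡ 6/9 mod 19. 9⁻¹ ≡ 17 (mod 19), so λ ≡ 7.
  x = λ² - 3 - 12 = 49 - 15 ≡ 15; y = λ·(3 - 15) - 8 ≡ 3. → (15, 3)
double: tangent at (15, 3): λ = (3·15² + 3)/(2·3) ≡ 13/6. 6⁻¹ ≡ 16 (mod 19), so λ ≡ 13·16 ≡ 18.
  x = λ² - 15 - 15 = 324 - 30 ≡ 9; y = λ·(15 - 9) - 3 ≡ 10. → (9, 10)
add P: (9, 10) + (12, 14). λ = (14 - 10)/(12 - 9) ≡ 4/3 mod 19. 3⁻¹ ≡ 13 (mod 19), so λ ≡ 14.
  x = λ² - 9 - 12 = 196 - 21 ≡ 4; y = λ·(9 - 4) - 10 ≡ 3. → (4, 3)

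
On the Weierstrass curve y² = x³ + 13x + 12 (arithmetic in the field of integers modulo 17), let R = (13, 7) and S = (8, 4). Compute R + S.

(13, 7) + (8, 4). λ = (4 - 7)/(8 - 13) ≡ 14/12 mod 17. 12⁻¹ ≡ 10 (mod 17), so λ ≡ 4.
  x = λ² - 13 - 8 = 16 - 21 ≡ 12; y = λ·(13 - 12) - 7 ≡ 14. → (12, 14)

(12, 14)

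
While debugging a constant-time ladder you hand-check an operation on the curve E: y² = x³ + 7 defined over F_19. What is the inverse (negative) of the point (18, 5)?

(18, 14)

-(18, 5) = (18, -5 mod 19) = (18, 14).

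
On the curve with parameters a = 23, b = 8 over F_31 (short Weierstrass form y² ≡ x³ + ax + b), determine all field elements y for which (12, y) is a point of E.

11, 20

x³ + 23x + 8 = 2012 ≡ 28 (mod 31).
Square roots of 28 mod 31: 11 and 20 (since 11² = 121 ≡ 28).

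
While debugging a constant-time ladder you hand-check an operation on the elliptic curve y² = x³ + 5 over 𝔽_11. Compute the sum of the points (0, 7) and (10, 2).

(0, 7) + (10, 2). λ = (2 - 7)/(10 - 0) ≡ 6/10 mod 11. 10⁻¹ ≡ 10 (mod 11) since 10·10 = 100 ≡ 1, so λ ≡ 5.
  x = λ² - 0 - 10 = 25 - 10 ≡ 4; y = λ·(0 - 4) - 7 ≡ 6. → (4, 6)

(4, 6)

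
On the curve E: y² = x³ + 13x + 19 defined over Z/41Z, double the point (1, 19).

(31, 18)

tangent at (1, 19): λ = (3·1² + 13)/(2·19) ≡ 16/38. 38⁻¹ ≡ 27 (mod 41) since 38·27 = 1026 ≡ 1, so λ ≡ 16·27 ≡ 22.
  x = λ² - 1 - 1 = 484 - 2 ≡ 31; y = λ·(1 - 31) - 19 ≡ 18. → (31, 18)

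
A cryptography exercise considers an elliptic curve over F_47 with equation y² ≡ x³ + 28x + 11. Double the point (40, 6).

(39, 36)

tangent at (40, 6): λ = (3·40² + 28)/(2·6) ≡ 34/12. 12⁻¹ ≡ 4 (mod 47), so λ ≡ 34·4 ≡ 42.
  x = λ² - 40 - 40 = 1764 - 80 ≡ 39; y = λ·(40 - 39) - 6 ≡ 36. → (39, 36)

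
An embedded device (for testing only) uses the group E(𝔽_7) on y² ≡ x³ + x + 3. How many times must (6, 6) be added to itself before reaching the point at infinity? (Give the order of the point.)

3

2P: tangent at (6, 6): λ = (3·6² + 1)/(2·6) ≡ 4/5. 5⁻¹ ≡ 3 (mod 7), so λ ≡ 4·3 ≡ 5.
  x = λ² - 6 - 6 = 25 - 12 ≡ 6; y = λ·(6 - 6) - 6 ≡ 1. → (6, 1)
3P: (6, 1) + (6, 6): same x and y₁ ≡ -y₂, so the sum is the point at infinity.
3P = the point at infinity, so the order is 3.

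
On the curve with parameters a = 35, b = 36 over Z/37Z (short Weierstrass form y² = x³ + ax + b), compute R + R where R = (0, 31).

tangent at (0, 31): λ = (3·0² + 35)/(2·31) ≡ 35/25. 25⁻¹ ≡ 3 (mod 37) since 25·3 = 75 ≡ 1, so λ ≡ 35·3 ≡ 31.
  x = λ² - 0 - 0 = 961 - 0 ≡ 36; y = λ·(0 - 36) - 31 ≡ 0. → (36, 0)

(36, 0)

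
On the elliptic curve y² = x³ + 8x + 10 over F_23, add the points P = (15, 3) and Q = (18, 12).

(15, 3) + (18, 12). λ = (12 - 3)/(18 - 15) ≡ 9/3 mod 23. 3⁻¹ ≡ 8 (mod 23) since 3·8 = 24 ≡ 1, so λ ≡ 3.
  x = λ² - 15 - 18 = 9 - 33 ≡ 22; y = λ·(15 - 22) - 3 ≡ 22. → (22, 22)

(22, 22)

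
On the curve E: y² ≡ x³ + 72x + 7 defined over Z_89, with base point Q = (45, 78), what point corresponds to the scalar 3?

(50, 25)

Repeated addition: build up to 3Q.
2Q: tangent at (45, 78): λ = (3·45² + 72)/(2·78) ≡ 6/67. 67⁻¹ ≡ 4 (mod 89) since 67·4 = 268 ≡ 1, so λ ≡ 6·4 ≡ 24.
  x = λ² - 45 - 45 = 576 - 90 ≡ 41; y = λ·(45 - 41) - 78 ≡ 18. → (41, 18)
3Q: (41, 18) + (45, 78). λ = (78 - 18)/(45 - 41) ≡ 60/4 mod 89. 4⁻¹ ≡ 67 (mod 89) since 4·67 = 268 ≡ 1, so λ ≡ 15.
  x = λ² - 41 - 45 = 225 - 86 ≡ 50; y = λ·(41 - 50) - 18 ≡ 25. → (50, 25)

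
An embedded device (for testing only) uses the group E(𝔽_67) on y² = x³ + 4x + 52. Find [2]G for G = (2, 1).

(60, 4)

tangent at (2, 1): λ = (3·2² + 4)/(2·1) ≡ 16/2. 2⁻¹ ≡ 34 (mod 67), so λ ≡ 16·34 ≡ 8.
  x = λ² - 2 - 2 = 64 - 4 ≡ 60; y = λ·(2 - 60) - 1 ≡ 4. → (60, 4)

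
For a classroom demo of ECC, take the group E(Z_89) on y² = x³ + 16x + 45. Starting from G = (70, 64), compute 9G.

Double-and-add on 9 = (1001)₂. Start with G = (70, 64) for the leading 1-bit.
double: tangent at (70, 64): λ = (3·70² + 16)/(2·64) ≡ 31/39. 39⁻¹ ≡ 16 (mod 89) since 39·16 = 624 ≡ 1, so λ ≡ 31·16 ≡ 51.
  x = λ² - 70 - 70 = 2601 - 140 ≡ 58; y = λ·(70 - 58) - 64 ≡ 14. → (58, 14)
double: tangent at (58, 14): λ = (3·58² + 16)/(2·14) ≡ 51/28. 28⁻¹ ≡ 35 (mod 89), so λ ≡ 51·35 ≡ 5.
  x = λ² - 58 - 58 = 25 - 116 ≡ 87; y = λ·(58 - 87) - 14 ≡ 19. → (87, 19)
double: tangent at (87, 19): λ = (3·87² + 16)/(2·19) ≡ 28/38. 38⁻¹ ≡ 82 (mod 89) since 38·82 = 3116 ≡ 1, so λ ≡ 28·82 ≡ 71.
  x = λ² - 87 - 87 = 5041 - 174 ≡ 61; y = λ·(87 - 61) - 19 ≡ 47. → (61, 47)
add G: (61, 47) + (70, 64). λ = (64 - 47)/(70 - 61) ≡ 17/9 mod 89. 9⁻¹ ≡ 10 (mod 89) since 9·10 = 90 ≡ 1, so λ ≡ 81.
  x = λ² - 61 - 70 = 6561 - 131 ≡ 22; y = λ·(61 - 22) - 47 ≡ 86. → (22, 86)

(22, 86)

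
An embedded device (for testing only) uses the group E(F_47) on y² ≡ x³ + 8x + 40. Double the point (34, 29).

tangent at (34, 29): λ = (3·34² + 8)/(2·29) ≡ 45/11. 11⁻¹ ≡ 30 (mod 47), so λ ≡ 45·30 ≡ 34.
  x = λ² - 34 - 34 = 1156 - 68 ≡ 7; y = λ·(34 - 7) - 29 ≡ 43. → (7, 43)

(7, 43)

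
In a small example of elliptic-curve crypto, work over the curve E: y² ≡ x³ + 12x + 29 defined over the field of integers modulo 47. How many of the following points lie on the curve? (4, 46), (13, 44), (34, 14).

0

(4, 46): 46² ≡ 1, rhs ≡ 0 → off.
(13, 44): 44² ≡ 9, rhs ≡ 32 → off.
(34, 14): 14² ≡ 8, rhs ≡ 26 → off.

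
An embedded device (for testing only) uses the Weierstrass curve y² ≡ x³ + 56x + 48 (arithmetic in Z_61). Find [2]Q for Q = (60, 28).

(29, 21)

tangent at (60, 28): λ = (3·60² + 56)/(2·28) ≡ 59/56. 56⁻¹ ≡ 12 (mod 61) since 56·12 = 672 ≡ 1, so λ ≡ 59·12 ≡ 37.
  x = λ² - 60 - 60 = 1369 - 120 ≡ 29; y = λ·(60 - 29) - 28 ≡ 21. → (29, 21)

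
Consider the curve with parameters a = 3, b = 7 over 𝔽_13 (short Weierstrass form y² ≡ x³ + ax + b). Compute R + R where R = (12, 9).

(5, 2)

tangent at (12, 9): λ = (3·12² + 3)/(2·9) ≡ 6/5. 5⁻¹ ≡ 8 (mod 13), so λ ≡ 6·8 ≡ 9.
  x = λ² - 12 - 12 = 81 - 24 ≡ 5; y = λ·(12 - 5) - 9 ≡ 2. → (5, 2)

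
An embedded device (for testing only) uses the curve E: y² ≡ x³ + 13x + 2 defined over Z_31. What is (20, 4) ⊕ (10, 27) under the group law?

(19, 3)

(20, 4) + (10, 27). λ = (27 - 4)/(10 - 20) ≡ 23/21 mod 31. 21⁻¹ ≡ 3 (mod 31) since 21·3 = 63 ≡ 1, so λ ≡ 7.
  x = λ² - 20 - 10 = 49 - 30 ≡ 19; y = λ·(20 - 19) - 4 ≡ 3. → (19, 3)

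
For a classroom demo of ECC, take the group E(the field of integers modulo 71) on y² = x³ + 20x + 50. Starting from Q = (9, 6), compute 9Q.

(25, 49)

Repeated addition: build up to 9Q.
2Q: tangent at (9, 6): λ = (3·9² + 20)/(2·6) ≡ 50/12. 12⁻¹ ≡ 6 (mod 71), so λ ≡ 50·6 ≡ 16.
  x = λ² - 9 - 9 = 256 - 18 ≡ 25; y = λ·(9 - 25) - 6 ≡ 22. → (25, 22)
3Q: (25, 22) + (9, 6). λ = (6 - 22)/(9 - 25) ≡ 55/55 mod 71. 55⁻¹ ≡ 31 (mod 71), so λ ≡ 1.
  x = λ² - 25 - 9 = 1 - 34 ≡ 38; y = λ·(25 - 38) - 22 ≡ 36. → (38, 36)
4Q: (38, 36) + (9, 6). λ = (6 - 36)/(9 - 38) ≡ 41/42 mod 71. 42⁻¹ ≡ 22 (mod 71) since 42·22 = 924 ≡ 1, so λ ≡ 50.
  x = λ² - 38 - 9 = 2500 - 47 ≡ 39; y = λ·(38 - 39) - 36 ≡ 56. → (39, 56)
5Q: (39, 56) + (9, 6). λ = (6 - 56)/(9 - 39) ≡ 21/41 mod 71. 41⁻¹ ≡ 26 (mod 71) since 41·26 = 1066 ≡ 1, so λ ≡ 49.
  x = λ² - 39 - 9 = 2401 - 48 ≡ 10; y = λ·(39 - 10) - 56 ≡ 16. → (10, 16)
6Q: (10, 16) + (9, 6). λ = (6 - 16)/(9 - 10) ≡ 61/70 mod 71. 70⁻¹ ≡ 70 (mod 71), so λ ≡ 10.
  x = λ² - 10 - 9 = 100 - 19 ≡ 10; y = λ·(10 - 10) - 16 ≡ 55. → (10, 55)
7Q: (10, 55) + (9, 6). λ = (6 - 55)/(9 - 10) ≡ 22/70 mod 71. 70⁻¹ ≡ 70 (mod 71), so λ ≡ 49.
  x = λ² - 10 - 9 = 2401 - 19 ≡ 39; y = λ·(10 - 39) - 55 ≡ 15. → (39, 15)
8Q: (39, 15) + (9, 6). λ = (6 - 15)/(9 - 39) ≡ 62/41 mod 71. 41⁻¹ ≡ 26 (mod 71), so λ ≡ 50.
  x = λ² - 39 - 9 = 2500 - 48 ≡ 38; y = λ·(39 - 38) - 15 ≡ 35. → (38, 35)
9Q: (38, 35) + (9, 6). λ = (6 - 35)/(9 - 38) ≡ 42/42 mod 71. 42⁻¹ ≡ 22 (mod 71), so λ ≡ 1.
  x = λ² - 38 - 9 = 1 - 47 ≡ 25; y = λ·(38 - 25) - 35 ≡ 49. → (25, 49)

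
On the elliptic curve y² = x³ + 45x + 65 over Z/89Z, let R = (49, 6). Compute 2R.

tangent at (49, 6): λ = (3·49² + 45)/(2·6) ≡ 39/12. 12⁻¹ ≡ 52 (mod 89), so λ ≡ 39·52 ≡ 70.
  x = λ² - 49 - 49 = 4900 - 98 ≡ 85; y = λ·(49 - 85) - 6 ≡ 55. → (85, 55)

(85, 55)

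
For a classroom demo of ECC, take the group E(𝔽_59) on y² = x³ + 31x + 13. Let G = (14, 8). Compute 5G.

Double-and-add on 5 = (101)₂. Start with G = (14, 8) for the leading 1-bit.
double: tangent at (14, 8): λ = (3·14² + 31)/(2·8) ≡ 29/16. 16⁻¹ ≡ 48 (mod 59), so λ ≡ 29·48 ≡ 35.
  x = λ² - 14 - 14 = 1225 - 28 ≡ 17; y = λ·(14 - 17) - 8 ≡ 5. → (17, 5)
double: tangent at (17, 5): λ = (3·17² + 31)/(2·5) ≡ 13/10. 10⁻¹ ≡ 6 (mod 59), so λ ≡ 13·6 ≡ 19.
  x = λ² - 17 - 17 = 361 - 34 ≡ 32; y = λ·(17 - 32) - 5 ≡ 5. → (32, 5)
add G: (32, 5) + (14, 8). λ = (8 - 5)/(14 - 32) ≡ 3/41 mod 59. 41⁻¹ ≡ 36 (mod 59) since 41·36 = 1476 ≡ 1, so λ ≡ 49.
  x = λ² - 32 - 14 = 2401 - 46 ≡ 54; y = λ·(32 - 54) - 5 ≡ 38. → (54, 38)

(54, 38)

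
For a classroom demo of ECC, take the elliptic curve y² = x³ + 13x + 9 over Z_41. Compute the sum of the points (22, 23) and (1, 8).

(16, 34)

(22, 23) + (1, 8). λ = (8 - 23)/(1 - 22) ≡ 26/20 mod 41. 20⁻¹ ≡ 39 (mod 41), so λ ≡ 30.
  x = λ² - 22 - 1 = 900 - 23 ≡ 16; y = λ·(22 - 16) - 23 ≡ 34. → (16, 34)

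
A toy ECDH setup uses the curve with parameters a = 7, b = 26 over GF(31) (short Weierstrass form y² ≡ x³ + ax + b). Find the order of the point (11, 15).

12

2P: tangent at (11, 15): λ = (3·11² + 7)/(2·15) ≡ 29/30. 30⁻¹ ≡ 30 (mod 31) since 30·30 = 900 ≡ 1, so λ ≡ 29·30 ≡ 2.
  x = λ² - 11 - 11 = 4 - 22 ≡ 13; y = λ·(11 - 13) - 15 ≡ 12. → (13, 12)
3P: (13, 12) + (11, 15). λ = (15 - 12)/(11 - 13) ≡ 3/29 mod 31. 29⁻¹ ≡ 15 (mod 31), so λ ≡ 14.
  x = λ² - 13 - 11 = 196 - 24 ≡ 17; y = λ·(13 - 17) - 12 ≡ 25. → (17, 25)
4P: (17, 25) + (11, 15). λ = (15 - 25)/(11 - 17) ≡ 21/25 mod 31. 25⁻¹ ≡ 5 (mod 31), so λ ≡ 12.
  x = λ² - 17 - 11 = 144 - 28 ≡ 23; y = λ·(17 - 23) - 25 ≡ 27. → (23, 27)
5P: (23, 27) + (11, 15). λ = (15 - 27)/(11 - 23) ≡ 19/19 mod 31. 19⁻¹ ≡ 18 (mod 31) since 19·18 = 342 ≡ 1, so λ ≡ 1.
  x = λ² - 23 - 11 = 1 - 34 ≡ 29; y = λ·(23 - 29) - 27 ≡ 29. → (29, 29)
6P: (29, 29) + (11, 15). λ = (15 - 29)/(11 - 29) ≡ 17/13 mod 31. 13⁻¹ ≡ 12 (mod 31) since 13·12 = 156 ≡ 1, so λ ≡ 18.
  x = λ² - 29 - 11 = 324 - 40 ≡ 5; y = λ·(29 - 5) - 29 ≡ 0. → (5, 0)
7P: (5, 0) + (11, 15). λ = (15 - 0)/(11 - 5) ≡ 15/6 mod 31. 6⁻¹ ≡ 26 (mod 31), so λ ≡ 18.
  x = λ² - 5 - 11 = 324 - 16 ≡ 29; y = λ·(5 - 29) - 0 ≡ 2. → (29, 2)
8P: (29, 2) + (11, 15). λ = (15 - 2)/(11 - 29) ≡ 13/13 mod 31. 13⁻¹ ≡ 12 (mod 31), so λ ≡ 1.
  x = λ² - 29 - 11 = 1 - 40 ≡ 23; y = λ·(29 - 23) - 2 ≡ 4. → (23, 4)
9P: (23, 4) + (11, 15). λ = (15 - 4)/(11 - 23) ≡ 11/19 mod 31. 19⁻¹ ≡ 18 (mod 31) since 19·18 = 342 ≡ 1, so λ ≡ 12.
  x = λ² - 23 - 11 = 144 - 34 ≡ 17; y = λ·(23 - 17) - 4 ≡ 6. → (17, 6)
10P: (17, 6) + (11, 15). λ = (15 - 6)/(11 - 17) ≡ 9/25 mod 31. 25⁻¹ ≡ 5 (mod 31), so λ ≡ 14.
  x = λ² - 17 - 11 = 196 - 28 ≡ 13; y = λ·(17 - 13) - 6 ≡ 19. → (13, 19)
11P: (13, 19) + (11, 15). λ = (15 - 19)/(11 - 13) ≡ 27/29 mod 31. 29⁻¹ ≡ 15 (mod 31), so λ ≡ 2.
  x = λ² - 13 - 11 = 4 - 24 ≡ 11; y = λ·(13 - 11) - 19 ≡ 16. → (11, 16)
12P: (11, 16) + (11, 15): same x and y₁ ≡ -y₂, so the sum is ∞.
12P = ∞, so the order is 12.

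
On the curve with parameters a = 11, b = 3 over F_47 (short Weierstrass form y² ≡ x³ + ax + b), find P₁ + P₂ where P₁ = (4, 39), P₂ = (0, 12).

(4, 39) + (0, 12). λ = (12 - 39)/(0 - 4) ≡ 20/43 mod 47. 43⁻¹ ≡ 35 (mod 47) since 43·35 = 1505 ≡ 1, so λ ≡ 42.
  x = λ² - 4 - 0 = 1764 - 4 ≡ 21; y = λ·(4 - 21) - 39 ≡ 46. → (21, 46)

(21, 46)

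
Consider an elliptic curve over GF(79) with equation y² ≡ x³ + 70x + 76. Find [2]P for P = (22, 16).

tangent at (22, 16): λ = (3·22² + 70)/(2·16) ≡ 21/32. 32⁻¹ ≡ 42 (mod 79), so λ ≡ 21·42 ≡ 13.
  x = λ² - 22 - 22 = 169 - 44 ≡ 46; y = λ·(22 - 46) - 16 ≡ 67. → (46, 67)

(46, 67)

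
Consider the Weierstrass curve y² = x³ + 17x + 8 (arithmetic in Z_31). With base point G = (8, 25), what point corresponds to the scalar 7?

(13, 16)

Repeated addition: build up to 7G.
2G: tangent at (8, 25): λ = (3·8² + 17)/(2·25) ≡ 23/19. 19⁻¹ ≡ 18 (mod 31) since 19·18 = 342 ≡ 1, so λ ≡ 23·18 ≡ 11.
  x = λ² - 8 - 8 = 121 - 16 ≡ 12; y = λ·(8 - 12) - 25 ≡ 24. → (12, 24)
3G: (12, 24) + (8, 25). λ = (25 - 24)/(8 - 12) ≡ 1/27 mod 31. 27⁻¹ ≡ 23 (mod 31), so λ ≡ 23.
  x = λ² - 12 - 8 = 529 - 20 ≡ 13; y = λ·(12 - 13) - 24 ≡ 15. → (13, 15)
4G: (13, 15) + (8, 25). λ = (25 - 15)/(8 - 13) ≡ 10/26 mod 31. 26⁻¹ ≡ 6 (mod 31), so λ ≡ 29.
  x = λ² - 13 - 8 = 841 - 21 ≡ 14; y = λ·(13 - 14) - 15 ≡ 18. → (14, 18)
5G: (14, 18) + (8, 25). λ = (25 - 18)/(8 - 14) ≡ 7/25 mod 31. 25⁻¹ ≡ 5 (mod 31) since 25·5 = 125 ≡ 1, so λ ≡ 4.
  x = λ² - 14 - 8 = 16 - 22 ≡ 25; y = λ·(14 - 25) - 18 ≡ 0. → (25, 0)
6G: (25, 0) + (8, 25). λ = (25 - 0)/(8 - 25) ≡ 25/14 mod 31. 14⁻¹ ≡ 20 (mod 31) since 14·20 = 280 ≡ 1, so λ ≡ 4.
  x = λ² - 25 - 8 = 16 - 33 ≡ 14; y = λ·(25 - 14) - 0 ≡ 13. → (14, 13)
7G: (14, 13) + (8, 25). λ = (25 - 13)/(8 - 14) ≡ 12/25 mod 31. 25⁻¹ ≡ 5 (mod 31), so λ ≡ 29.
  x = λ² - 14 - 8 = 841 - 22 ≡ 13; y = λ·(14 - 13) - 13 ≡ 16. → (13, 16)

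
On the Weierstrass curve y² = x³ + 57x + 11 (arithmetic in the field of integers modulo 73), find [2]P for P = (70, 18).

(52, 24)

tangent at (70, 18): λ = (3·70² + 57)/(2·18) ≡ 11/36. 36⁻¹ ≡ 71 (mod 73), so λ ≡ 11·71 ≡ 51.
  x = λ² - 70 - 70 = 2601 - 140 ≡ 52; y = λ·(70 - 52) - 18 ≡ 24. → (52, 24)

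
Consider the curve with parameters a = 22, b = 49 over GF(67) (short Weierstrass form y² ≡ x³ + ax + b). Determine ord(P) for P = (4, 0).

2

2P: (4, 0) + (4, 0): same x and y₁ ≡ -y₂, so the sum is O.
2P = O, so the order is 2.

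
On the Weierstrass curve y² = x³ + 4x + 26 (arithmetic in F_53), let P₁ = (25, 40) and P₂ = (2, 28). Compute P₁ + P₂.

(41, 30)

(25, 40) + (2, 28). λ = (28 - 40)/(2 - 25) ≡ 41/30 mod 53. 30⁻¹ ≡ 23 (mod 53), so λ ≡ 42.
  x = λ² - 25 - 2 = 1764 - 27 ≡ 41; y = λ·(25 - 41) - 40 ≡ 30. → (41, 30)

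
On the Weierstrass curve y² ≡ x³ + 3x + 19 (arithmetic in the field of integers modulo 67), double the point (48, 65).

(0, 35)

tangent at (48, 65): λ = (3·48² + 3)/(2·65) ≡ 14/63. 63⁻¹ ≡ 50 (mod 67), so λ ≡ 14·50 ≡ 30.
  x = λ² - 48 - 48 = 900 - 96 ≡ 0; y = λ·(48 - 0) - 65 ≡ 35. → (0, 35)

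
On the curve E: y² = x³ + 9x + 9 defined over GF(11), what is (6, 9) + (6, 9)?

(0, 8)

tangent at (6, 9): λ = (3·6² + 9)/(2·9) ≡ 7/7. 7⁻¹ ≡ 8 (mod 11) since 7·8 = 56 ≡ 1, so λ ≡ 7·8 ≡ 1.
  x = λ² - 6 - 6 = 1 - 12 ≡ 0; y = λ·(6 - 0) - 9 ≡ 8. → (0, 8)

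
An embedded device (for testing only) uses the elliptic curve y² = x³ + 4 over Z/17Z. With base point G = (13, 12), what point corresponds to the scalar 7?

(12, 10)

Double-and-add on 7 = (111)₂. Start with G = (13, 12) for the leading 1-bit.
double: tangent at (13, 12): λ = (3·13² + 0)/(2·12) ≡ 14/7. 7⁻¹ ≡ 5 (mod 17), so λ ≡ 14·5 ≡ 2.
  x = λ² - 13 - 13 = 4 - 26 ≡ 12; y = λ·(13 - 12) - 12 ≡ 7. → (12, 7)
add G: (12, 7) + (13, 12). λ = (12 - 7)/(13 - 12) ≡ 5/1 mod 17. 1⁻¹ ≡ 1 (mod 17) since 1·1 = 1 ≡ 1, so λ ≡ 5.
  x = λ² - 12 - 13 = 25 - 25 ≡ 0; y = λ·(12 - 0) - 7 ≡ 2. → (0, 2)
double: tangent at (0, 2): λ = (3·0² + 0)/(2·2) ≡ 0/4. 4⁻¹ ≡ 13 (mod 17), so λ ≡ 0·13 ≡ 0.
  x = λ² - 0 - 0 = 0 - 0 ≡ 0; y = λ·(0 - 0) - 2 ≡ 15. → (0, 15)
add G: (0, 15) + (13, 12). λ = (12 - 15)/(13 - 0) ≡ 14/13 mod 17. 13⁻¹ ≡ 4 (mod 17), so λ ≡ 5.
  x = λ² - 0 - 13 = 25 - 13 ≡ 12; y = λ·(0 - 12) - 15 ≡ 10. → (12, 10)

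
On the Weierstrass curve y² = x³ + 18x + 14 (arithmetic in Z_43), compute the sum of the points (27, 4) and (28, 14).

(27, 4) + (28, 14). λ = (14 - 4)/(28 - 27) ≡ 10/1 mod 43. 1⁻¹ ≡ 1 (mod 43) since 1·1 = 1 ≡ 1, so λ ≡ 10.
  x = λ² - 27 - 28 = 100 - 55 ≡ 2; y = λ·(27 - 2) - 4 ≡ 31. → (2, 31)

(2, 31)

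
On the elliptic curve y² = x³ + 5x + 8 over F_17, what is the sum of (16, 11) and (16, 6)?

O

The two points share x = 16 and their y-coordinates satisfy 11 + 6 ≡ 0 (mod 17), so they are inverses. Their sum is O.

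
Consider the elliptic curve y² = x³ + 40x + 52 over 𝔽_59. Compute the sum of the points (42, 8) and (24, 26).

(53, 3)

(42, 8) + (24, 26). λ = (26 - 8)/(24 - 42) ≡ 18/41 mod 59. 41⁻¹ ≡ 36 (mod 59), so λ ≡ 58.
  x = λ² - 42 - 24 = 3364 - 66 ≡ 53; y = λ·(42 - 53) - 8 ≡ 3. → (53, 3)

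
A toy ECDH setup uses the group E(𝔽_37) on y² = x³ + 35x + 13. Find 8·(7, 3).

Write G = (7, 3).
Repeated addition: build up to 8G.
2G: tangent at (7, 3): λ = (3·7² + 35)/(2·3) ≡ 34/6. 6⁻¹ ≡ 31 (mod 37) since 6·31 = 186 ≡ 1, so λ ≡ 34·31 ≡ 18.
  x = λ² - 7 - 7 = 324 - 14 ≡ 14; y = λ·(7 - 14) - 3 ≡ 19. → (14, 19)
3G: (14, 19) + (7, 3). λ = (3 - 19)/(7 - 14) ≡ 21/30 mod 37. 30⁻¹ ≡ 21 (mod 37), so λ ≡ 34.
  x = λ² - 14 - 7 = 1156 - 21 ≡ 25; y = λ·(14 - 25) - 19 ≡ 14. → (25, 14)
4G: (25, 14) + (7, 3). λ = (3 - 14)/(7 - 25) ≡ 26/19 mod 37. 19⁻¹ ≡ 2 (mod 37), so λ ≡ 15.
  x = λ² - 25 - 7 = 225 - 32 ≡ 8; y = λ·(25 - 8) - 14 ≡ 19. → (8, 19)
5G: (8, 19) + (7, 3). λ = (3 - 19)/(7 - 8) ≡ 21/36 mod 37. 36⁻¹ ≡ 36 (mod 37), so λ ≡ 16.
  x = λ² - 8 - 7 = 256 - 15 ≡ 19; y = λ·(8 - 19) - 19 ≡ 27. → (19, 27)
6G: (19, 27) + (7, 3). λ = (3 - 27)/(7 - 19) ≡ 13/25 mod 37. 25⁻¹ ≡ 3 (mod 37), so λ ≡ 2.
  x = λ² - 19 - 7 = 4 - 26 ≡ 15; y = λ·(19 - 15) - 27 ≡ 18. → (15, 18)
7G: (15, 18) + (7, 3). λ = (3 - 18)/(7 - 15) ≡ 22/29 mod 37. 29⁻¹ ≡ 23 (mod 37), so λ ≡ 25.
  x = λ² - 15 - 7 = 625 - 22 ≡ 11; y = λ·(15 - 11) - 18 ≡ 8. → (11, 8)
8G: (11, 8) + (7, 3). λ = (3 - 8)/(7 - 11) ≡ 32/33 mod 37. 33⁻¹ ≡ 9 (mod 37), so λ ≡ 29.
  x = λ² - 11 - 7 = 841 - 18 ≡ 9; y = λ·(11 - 9) - 8 ≡ 13. → (9, 13)

(9, 13)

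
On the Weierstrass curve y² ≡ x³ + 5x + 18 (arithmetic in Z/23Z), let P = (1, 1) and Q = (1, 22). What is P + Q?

O

The two points share x = 1 and their y-coordinates satisfy 1 + 22 ≡ 0 (mod 23), so they are inverses. Their sum is the point at infinity.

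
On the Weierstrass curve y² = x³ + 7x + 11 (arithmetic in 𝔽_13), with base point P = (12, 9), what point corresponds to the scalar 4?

(4, 5)

Double-and-add on 4 = (100)₂. Start with P = (12, 9) for the leading 1-bit.
double: tangent at (12, 9): λ = (3·12² + 7)/(2·9) ≡ 10/5. 5⁻¹ ≡ 8 (mod 13) since 5·8 = 40 ≡ 1, so λ ≡ 10·8 ≡ 2.
  x = λ² - 12 - 12 = 4 - 24 ≡ 6; y = λ·(12 - 6) - 9 ≡ 3. → (6, 3)
double: tangent at (6, 3): λ = (3·6² + 7)/(2·3) ≡ 11/6. 6⁻¹ ≡ 11 (mod 13), so λ ≡ 11·11 ≡ 4.
  x = λ² - 6 - 6 = 16 - 12 ≡ 4; y = λ·(6 - 4) - 3 ≡ 5. → (4, 5)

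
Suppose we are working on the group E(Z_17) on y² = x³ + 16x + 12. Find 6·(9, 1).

(10, 4)

Write P = (9, 1).
Double-and-add on 6 = (110)₂. Start with P = (9, 1) for the leading 1-bit.
double: tangent at (9, 1): λ = (3·9² + 16)/(2·1) ≡ 4/2. 2⁻¹ ≡ 9 (mod 17), so λ ≡ 4·9 ≡ 2.
  x = λ² - 9 - 9 = 4 - 18 ≡ 3; y = λ·(9 - 3) - 1 ≡ 11. → (3, 11)
add P: (3, 11) + (9, 1). λ = (1 - 11)/(9 - 3) ≡ 7/6 mod 17. 6⁻¹ ≡ 3 (mod 17), so λ ≡ 4.
  x = λ² - 3 - 9 = 16 - 12 ≡ 4; y = λ·(3 - 4) - 11 ≡ 2. → (4, 2)
double: tangent at (4, 2): λ = (3·4² + 16)/(2·2) ≡ 13/4. 4⁻¹ ≡ 13 (mod 17) since 4·13 = 52 ≡ 1, so λ ≡ 13·13 ≡ 16.
  x = λ² - 4 - 4 = 256 - 8 ≡ 10; y = λ·(4 - 10) - 2 ≡ 4. → (10, 4)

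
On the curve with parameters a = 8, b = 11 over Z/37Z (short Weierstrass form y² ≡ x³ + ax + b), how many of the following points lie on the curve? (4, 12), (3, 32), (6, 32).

2

(4, 12): 12² ≡ 33, rhs ≡ 33 → on.
(3, 32): 32² ≡ 25, rhs ≡ 25 → on.
(6, 32): 32² ≡ 25, rhs ≡ 16 → off.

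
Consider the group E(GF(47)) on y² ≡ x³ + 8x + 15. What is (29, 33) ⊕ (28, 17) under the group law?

(11, 20)

(29, 33) + (28, 17). λ = (17 - 33)/(28 - 29) ≡ 31/46 mod 47. 46⁻¹ ≡ 46 (mod 47) since 46·46 = 2116 ≡ 1, so λ ≡ 16.
  x = λ² - 29 - 28 = 256 - 57 ≡ 11; y = λ·(29 - 11) - 33 ≡ 20. → (11, 20)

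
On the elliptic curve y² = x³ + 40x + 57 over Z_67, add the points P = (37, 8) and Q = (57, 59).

(37, 8) + (57, 59). λ = (59 - 8)/(57 - 37) ≡ 51/20 mod 67. 20⁻¹ ≡ 57 (mod 67) since 20·57 = 1140 ≡ 1, so λ ≡ 26.
  x = λ² - 37 - 57 = 676 - 94 ≡ 46; y = λ·(37 - 46) - 8 ≡ 26. → (46, 26)

(46, 26)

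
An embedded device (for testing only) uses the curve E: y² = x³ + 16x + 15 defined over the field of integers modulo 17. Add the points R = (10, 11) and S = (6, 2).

(5, 13)

(10, 11) + (6, 2). λ = (2 - 11)/(6 - 10) ≡ 8/13 mod 17. 13⁻¹ ≡ 4 (mod 17), so λ ≡ 15.
  x = λ² - 10 - 6 = 225 - 16 ≡ 5; y = λ·(10 - 5) - 11 ≡ 13. → (5, 13)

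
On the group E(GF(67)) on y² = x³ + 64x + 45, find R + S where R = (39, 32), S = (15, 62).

(39, 32) + (15, 62). λ = (62 - 32)/(15 - 39) ≡ 30/43 mod 67. 43⁻¹ ≡ 53 (mod 67) since 43·53 = 2279 ≡ 1, so λ ≡ 49.
  x = λ² - 39 - 15 = 2401 - 54 ≡ 2; y = λ·(39 - 2) - 32 ≡ 39. → (2, 39)

(2, 39)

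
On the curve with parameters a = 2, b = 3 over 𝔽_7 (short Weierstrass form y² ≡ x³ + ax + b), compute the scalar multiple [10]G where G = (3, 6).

Repeated addition: build up to 10G.
2G: tangent at (3, 6): λ = (3·3² + 2)/(2·6) ≡ 1/5. 5⁻¹ ≡ 3 (mod 7) since 5·3 = 15 ≡ 1, so λ ≡ 1·3 ≡ 3.
  x = λ² - 3 - 3 = 9 - 6 ≡ 3; y = λ·(3 - 3) - 6 ≡ 1. → (3, 1)
3G: (3, 1) + (3, 6): same x and y₁ ≡ -y₂, so the sum is ∞.
4G: ∞ + (3, 6) = (3, 6) (identity).
5G: tangent at (3, 6): λ = (3·3² + 2)/(2·6) ≡ 1/5. 5⁻¹ ≡ 3 (mod 7) since 5·3 = 15 ≡ 1, so λ ≡ 1·3 ≡ 3.
  x = λ² - 3 - 3 = 9 - 6 ≡ 3; y = λ·(3 - 3) - 6 ≡ 1. → (3, 1)
6G: (3, 1) + (3, 6): same x and y₁ ≡ -y₂, so the sum is ∞.
7G: ∞ + (3, 6) = (3, 6) (identity).
8G: tangent at (3, 6): λ = (3·3² + 2)/(2·6) ≡ 1/5. 5⁻¹ ≡ 3 (mod 7), so λ ≡ 1·3 ≡ 3.
  x = λ² - 3 - 3 = 9 - 6 ≡ 3; y = λ·(3 - 3) - 6 ≡ 1. → (3, 1)
9G: (3, 1) + (3, 6): same x and y₁ ≡ -y₂, so the sum is ∞.
10G: ∞ + (3, 6) = (3, 6) (identity).

(3, 6)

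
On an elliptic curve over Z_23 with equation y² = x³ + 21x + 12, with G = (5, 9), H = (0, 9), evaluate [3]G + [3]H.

First 3G:
Repeated addition: build up to 3G.
2G: tangent at (5, 9): λ = (3·5² + 21)/(2·9) ≡ 4/18. 18⁻¹ ≡ 9 (mod 23) since 18·9 = 162 ≡ 1, so λ ≡ 4·9 ≡ 13.
  x = λ² - 5 - 5 = 169 - 10 ≡ 21; y = λ·(5 - 21) - 9 ≡ 13. → (21, 13)
3G: (21, 13) + (5, 9). λ = (9 - 13)/(5 - 21) ≡ 19/7 mod 23. 7⁻¹ ≡ 10 (mod 23) since 7·10 = 70 ≡ 1, so λ ≡ 6.
  x = λ² - 21 - 5 = 36 - 26 ≡ 10; y = λ·(21 - 10) - 13 ≡ 7. → (10, 7)
3G = (10, 7).
Next 3H:
Repeated addition: build up to 3H.
2H: tangent at (0, 9): λ = (3·0² + 21)/(2·9) ≡ 21/18. 18⁻¹ ≡ 9 (mod 23), so λ ≡ 21·9 ≡ 5.
  x = λ² - 0 - 0 = 25 - 0 ≡ 2; y = λ·(0 - 2) - 9 ≡ 4. → (2, 4)
3H: (2, 4) + (0, 9). λ = (9 - 4)/(0 - 2) ≡ 5/21 mod 23. 21⁻¹ ≡ 11 (mod 23) since 21·11 = 231 ≡ 1, so λ ≡ 9.
  x = λ² - 2 - 0 = 81 - 2 ≡ 10; y = λ·(2 - 10) - 4 ≡ 16. → (10, 16)
3H = (10, 16).
Finally 3G + 3H:
(10, 7) + (10, 16): same x and y₁ ≡ -y₂, so the sum is O.

O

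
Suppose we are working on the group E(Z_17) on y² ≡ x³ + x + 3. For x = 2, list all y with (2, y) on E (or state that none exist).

8, 9

x³ + 1x + 3 = 13 ≡ 13 (mod 17).
Square roots of 13 mod 17: 8 and 9 (since 8² = 64 ≡ 13).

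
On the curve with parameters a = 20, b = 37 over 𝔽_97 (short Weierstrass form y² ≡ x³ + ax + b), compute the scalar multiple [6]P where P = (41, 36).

(79, 21)

Repeated addition: build up to 6P.
2P: tangent at (41, 36): λ = (3·41² + 20)/(2·36) ≡ 19/72. 72⁻¹ ≡ 31 (mod 97), so λ ≡ 19·31 ≡ 7.
  x = λ² - 41 - 41 = 49 - 82 ≡ 64; y = λ·(41 - 64) - 36 ≡ 94. → (64, 94)
3P: (64, 94) + (41, 36). λ = (36 - 94)/(41 - 64) ≡ 39/74 mod 97. 74⁻¹ ≡ 59 (mod 97) since 74·59 = 4366 ≡ 1, so λ ≡ 70.
  x = λ² - 64 - 41 = 4900 - 105 ≡ 42; y = λ·(64 - 42) - 94 ≡ 88. → (42, 88)
4P: (42, 88) + (41, 36). λ = (36 - 88)/(41 - 42) ≡ 45/96 mod 97. 96⁻¹ ≡ 96 (mod 97), so λ ≡ 52.
  x = λ² - 42 - 41 = 2704 - 83 ≡ 2; y = λ·(42 - 2) - 88 ≡ 52. → (2, 52)
5P: (2, 52) + (41, 36). λ = (36 - 52)/(41 - 2) ≡ 81/39 mod 97. 39⁻¹ ≡ 5 (mod 97) since 39·5 = 195 ≡ 1, so λ ≡ 17.
  x = λ² - 2 - 41 = 289 - 43 ≡ 52; y = λ·(2 - 52) - 52 ≡ 68. → (52, 68)
6P: (52, 68) + (41, 36). λ = (36 - 68)/(41 - 52) ≡ 65/86 mod 97. 86⁻¹ ≡ 44 (mod 97), so λ ≡ 47.
  x = λ² - 52 - 41 = 2209 - 93 ≡ 79; y = λ·(52 - 79) - 68 ≡ 21. → (79, 21)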